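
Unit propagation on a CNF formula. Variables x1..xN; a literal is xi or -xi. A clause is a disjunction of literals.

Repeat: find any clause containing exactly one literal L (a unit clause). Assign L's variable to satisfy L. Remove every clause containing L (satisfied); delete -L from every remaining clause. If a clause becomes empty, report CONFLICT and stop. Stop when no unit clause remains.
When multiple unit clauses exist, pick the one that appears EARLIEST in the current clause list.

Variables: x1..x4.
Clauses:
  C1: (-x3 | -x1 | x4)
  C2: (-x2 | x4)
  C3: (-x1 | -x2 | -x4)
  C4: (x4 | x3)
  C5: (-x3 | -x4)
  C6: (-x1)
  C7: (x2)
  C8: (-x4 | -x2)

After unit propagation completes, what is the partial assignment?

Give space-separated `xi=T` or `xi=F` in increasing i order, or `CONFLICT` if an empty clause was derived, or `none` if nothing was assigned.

Answer: CONFLICT

Derivation:
unit clause [-1] forces x1=F; simplify:
  satisfied 3 clause(s); 5 remain; assigned so far: [1]
unit clause [2] forces x2=T; simplify:
  drop -2 from [-2, 4] -> [4]
  drop -2 from [-4, -2] -> [-4]
  satisfied 1 clause(s); 4 remain; assigned so far: [1, 2]
unit clause [4] forces x4=T; simplify:
  drop -4 from [-3, -4] -> [-3]
  drop -4 from [-4] -> [] (empty!)
  satisfied 2 clause(s); 2 remain; assigned so far: [1, 2, 4]
CONFLICT (empty clause)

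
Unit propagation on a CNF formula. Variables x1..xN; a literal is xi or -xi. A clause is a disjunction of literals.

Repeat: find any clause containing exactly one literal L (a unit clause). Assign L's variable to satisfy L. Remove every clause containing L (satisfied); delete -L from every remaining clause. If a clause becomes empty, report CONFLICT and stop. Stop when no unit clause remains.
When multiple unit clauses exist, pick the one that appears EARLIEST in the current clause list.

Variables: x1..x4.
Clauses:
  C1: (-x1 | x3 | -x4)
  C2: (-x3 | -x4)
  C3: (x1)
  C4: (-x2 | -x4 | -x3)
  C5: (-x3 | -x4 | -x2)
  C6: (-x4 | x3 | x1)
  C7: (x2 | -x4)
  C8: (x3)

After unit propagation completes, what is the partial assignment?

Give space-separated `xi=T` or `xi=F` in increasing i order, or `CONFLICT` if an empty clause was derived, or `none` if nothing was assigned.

Answer: x1=T x3=T x4=F

Derivation:
unit clause [1] forces x1=T; simplify:
  drop -1 from [-1, 3, -4] -> [3, -4]
  satisfied 2 clause(s); 6 remain; assigned so far: [1]
unit clause [3] forces x3=T; simplify:
  drop -3 from [-3, -4] -> [-4]
  drop -3 from [-2, -4, -3] -> [-2, -4]
  drop -3 from [-3, -4, -2] -> [-4, -2]
  satisfied 2 clause(s); 4 remain; assigned so far: [1, 3]
unit clause [-4] forces x4=F; simplify:
  satisfied 4 clause(s); 0 remain; assigned so far: [1, 3, 4]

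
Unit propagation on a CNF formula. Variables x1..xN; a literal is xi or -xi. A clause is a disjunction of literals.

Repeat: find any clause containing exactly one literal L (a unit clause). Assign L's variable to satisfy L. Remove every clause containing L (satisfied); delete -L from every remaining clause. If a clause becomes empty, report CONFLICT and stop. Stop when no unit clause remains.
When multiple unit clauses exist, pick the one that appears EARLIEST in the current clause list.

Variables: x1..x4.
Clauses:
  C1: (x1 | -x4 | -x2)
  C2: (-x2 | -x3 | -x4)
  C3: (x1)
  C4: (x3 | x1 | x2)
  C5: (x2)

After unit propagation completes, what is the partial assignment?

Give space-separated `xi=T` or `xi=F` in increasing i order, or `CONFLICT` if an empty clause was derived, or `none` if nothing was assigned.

unit clause [1] forces x1=T; simplify:
  satisfied 3 clause(s); 2 remain; assigned so far: [1]
unit clause [2] forces x2=T; simplify:
  drop -2 from [-2, -3, -4] -> [-3, -4]
  satisfied 1 clause(s); 1 remain; assigned so far: [1, 2]

Answer: x1=T x2=T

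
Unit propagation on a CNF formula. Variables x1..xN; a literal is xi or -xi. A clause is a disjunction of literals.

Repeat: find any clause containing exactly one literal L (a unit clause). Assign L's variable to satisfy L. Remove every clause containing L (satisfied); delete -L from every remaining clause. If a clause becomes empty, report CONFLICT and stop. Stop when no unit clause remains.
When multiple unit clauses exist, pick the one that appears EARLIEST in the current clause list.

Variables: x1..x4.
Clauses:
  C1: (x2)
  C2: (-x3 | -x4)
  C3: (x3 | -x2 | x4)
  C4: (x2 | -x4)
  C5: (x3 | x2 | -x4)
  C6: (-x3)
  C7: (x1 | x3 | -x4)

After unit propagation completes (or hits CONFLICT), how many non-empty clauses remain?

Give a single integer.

unit clause [2] forces x2=T; simplify:
  drop -2 from [3, -2, 4] -> [3, 4]
  satisfied 3 clause(s); 4 remain; assigned so far: [2]
unit clause [-3] forces x3=F; simplify:
  drop 3 from [3, 4] -> [4]
  drop 3 from [1, 3, -4] -> [1, -4]
  satisfied 2 clause(s); 2 remain; assigned so far: [2, 3]
unit clause [4] forces x4=T; simplify:
  drop -4 from [1, -4] -> [1]
  satisfied 1 clause(s); 1 remain; assigned so far: [2, 3, 4]
unit clause [1] forces x1=T; simplify:
  satisfied 1 clause(s); 0 remain; assigned so far: [1, 2, 3, 4]

Answer: 0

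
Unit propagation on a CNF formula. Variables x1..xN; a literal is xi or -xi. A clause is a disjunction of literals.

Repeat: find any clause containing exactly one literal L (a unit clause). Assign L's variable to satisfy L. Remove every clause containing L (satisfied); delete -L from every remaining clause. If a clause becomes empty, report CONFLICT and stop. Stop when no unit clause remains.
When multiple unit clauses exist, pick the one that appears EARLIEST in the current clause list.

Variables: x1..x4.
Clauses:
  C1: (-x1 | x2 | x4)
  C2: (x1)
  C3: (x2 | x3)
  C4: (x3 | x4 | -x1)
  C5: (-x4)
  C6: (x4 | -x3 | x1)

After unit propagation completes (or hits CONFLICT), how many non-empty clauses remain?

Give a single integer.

unit clause [1] forces x1=T; simplify:
  drop -1 from [-1, 2, 4] -> [2, 4]
  drop -1 from [3, 4, -1] -> [3, 4]
  satisfied 2 clause(s); 4 remain; assigned so far: [1]
unit clause [-4] forces x4=F; simplify:
  drop 4 from [2, 4] -> [2]
  drop 4 from [3, 4] -> [3]
  satisfied 1 clause(s); 3 remain; assigned so far: [1, 4]
unit clause [2] forces x2=T; simplify:
  satisfied 2 clause(s); 1 remain; assigned so far: [1, 2, 4]
unit clause [3] forces x3=T; simplify:
  satisfied 1 clause(s); 0 remain; assigned so far: [1, 2, 3, 4]

Answer: 0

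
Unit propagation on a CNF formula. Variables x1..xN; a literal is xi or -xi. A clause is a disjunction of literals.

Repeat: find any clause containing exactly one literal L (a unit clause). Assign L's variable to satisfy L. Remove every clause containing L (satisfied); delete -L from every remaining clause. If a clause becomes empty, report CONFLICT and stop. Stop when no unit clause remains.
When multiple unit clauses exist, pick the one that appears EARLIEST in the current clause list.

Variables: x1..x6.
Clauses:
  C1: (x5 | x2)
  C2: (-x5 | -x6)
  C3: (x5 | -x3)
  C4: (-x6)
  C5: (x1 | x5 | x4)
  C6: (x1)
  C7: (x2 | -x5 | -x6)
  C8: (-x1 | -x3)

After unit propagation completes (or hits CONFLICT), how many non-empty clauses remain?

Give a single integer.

unit clause [-6] forces x6=F; simplify:
  satisfied 3 clause(s); 5 remain; assigned so far: [6]
unit clause [1] forces x1=T; simplify:
  drop -1 from [-1, -3] -> [-3]
  satisfied 2 clause(s); 3 remain; assigned so far: [1, 6]
unit clause [-3] forces x3=F; simplify:
  satisfied 2 clause(s); 1 remain; assigned so far: [1, 3, 6]

Answer: 1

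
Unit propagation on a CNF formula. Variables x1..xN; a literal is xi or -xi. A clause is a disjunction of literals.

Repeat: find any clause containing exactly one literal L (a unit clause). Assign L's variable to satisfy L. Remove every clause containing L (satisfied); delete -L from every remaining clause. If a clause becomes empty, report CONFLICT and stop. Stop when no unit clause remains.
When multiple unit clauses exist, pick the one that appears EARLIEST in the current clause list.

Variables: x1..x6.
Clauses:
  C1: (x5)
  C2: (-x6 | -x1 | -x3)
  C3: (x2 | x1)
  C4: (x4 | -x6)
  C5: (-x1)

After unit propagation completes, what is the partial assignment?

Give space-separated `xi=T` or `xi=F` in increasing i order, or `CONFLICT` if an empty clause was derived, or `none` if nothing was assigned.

Answer: x1=F x2=T x5=T

Derivation:
unit clause [5] forces x5=T; simplify:
  satisfied 1 clause(s); 4 remain; assigned so far: [5]
unit clause [-1] forces x1=F; simplify:
  drop 1 from [2, 1] -> [2]
  satisfied 2 clause(s); 2 remain; assigned so far: [1, 5]
unit clause [2] forces x2=T; simplify:
  satisfied 1 clause(s); 1 remain; assigned so far: [1, 2, 5]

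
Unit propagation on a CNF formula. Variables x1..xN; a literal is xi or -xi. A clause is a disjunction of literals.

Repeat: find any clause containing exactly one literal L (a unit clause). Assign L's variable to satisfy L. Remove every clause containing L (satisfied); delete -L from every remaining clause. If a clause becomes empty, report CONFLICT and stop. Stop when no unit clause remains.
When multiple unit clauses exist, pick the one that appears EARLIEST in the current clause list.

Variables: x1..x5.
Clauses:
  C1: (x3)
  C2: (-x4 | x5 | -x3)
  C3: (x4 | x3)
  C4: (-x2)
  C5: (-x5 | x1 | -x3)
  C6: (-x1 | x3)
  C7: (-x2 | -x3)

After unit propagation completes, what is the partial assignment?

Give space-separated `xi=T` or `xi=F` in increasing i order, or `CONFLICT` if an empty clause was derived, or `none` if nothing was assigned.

unit clause [3] forces x3=T; simplify:
  drop -3 from [-4, 5, -3] -> [-4, 5]
  drop -3 from [-5, 1, -3] -> [-5, 1]
  drop -3 from [-2, -3] -> [-2]
  satisfied 3 clause(s); 4 remain; assigned so far: [3]
unit clause [-2] forces x2=F; simplify:
  satisfied 2 clause(s); 2 remain; assigned so far: [2, 3]

Answer: x2=F x3=T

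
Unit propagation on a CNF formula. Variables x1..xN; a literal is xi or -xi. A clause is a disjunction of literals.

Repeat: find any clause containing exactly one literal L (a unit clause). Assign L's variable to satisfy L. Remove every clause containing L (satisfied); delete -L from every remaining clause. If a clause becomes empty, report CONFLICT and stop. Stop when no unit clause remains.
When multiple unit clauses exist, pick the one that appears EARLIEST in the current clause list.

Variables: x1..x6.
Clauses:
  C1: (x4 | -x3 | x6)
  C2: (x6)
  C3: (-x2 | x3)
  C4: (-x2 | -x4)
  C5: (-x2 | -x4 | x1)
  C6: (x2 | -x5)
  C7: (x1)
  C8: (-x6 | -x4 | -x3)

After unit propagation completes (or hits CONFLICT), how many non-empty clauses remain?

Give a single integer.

Answer: 4

Derivation:
unit clause [6] forces x6=T; simplify:
  drop -6 from [-6, -4, -3] -> [-4, -3]
  satisfied 2 clause(s); 6 remain; assigned so far: [6]
unit clause [1] forces x1=T; simplify:
  satisfied 2 clause(s); 4 remain; assigned so far: [1, 6]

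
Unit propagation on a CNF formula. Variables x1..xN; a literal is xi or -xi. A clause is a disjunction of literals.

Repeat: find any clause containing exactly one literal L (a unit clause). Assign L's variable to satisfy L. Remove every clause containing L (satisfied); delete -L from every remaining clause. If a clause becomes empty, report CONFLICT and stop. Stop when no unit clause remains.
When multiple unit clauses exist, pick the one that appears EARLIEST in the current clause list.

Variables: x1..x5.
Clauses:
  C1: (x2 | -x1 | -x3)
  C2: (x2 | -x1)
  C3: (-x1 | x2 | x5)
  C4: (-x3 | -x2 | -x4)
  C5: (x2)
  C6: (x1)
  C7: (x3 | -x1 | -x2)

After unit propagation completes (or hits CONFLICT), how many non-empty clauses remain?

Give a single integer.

unit clause [2] forces x2=T; simplify:
  drop -2 from [-3, -2, -4] -> [-3, -4]
  drop -2 from [3, -1, -2] -> [3, -1]
  satisfied 4 clause(s); 3 remain; assigned so far: [2]
unit clause [1] forces x1=T; simplify:
  drop -1 from [3, -1] -> [3]
  satisfied 1 clause(s); 2 remain; assigned so far: [1, 2]
unit clause [3] forces x3=T; simplify:
  drop -3 from [-3, -4] -> [-4]
  satisfied 1 clause(s); 1 remain; assigned so far: [1, 2, 3]
unit clause [-4] forces x4=F; simplify:
  satisfied 1 clause(s); 0 remain; assigned so far: [1, 2, 3, 4]

Answer: 0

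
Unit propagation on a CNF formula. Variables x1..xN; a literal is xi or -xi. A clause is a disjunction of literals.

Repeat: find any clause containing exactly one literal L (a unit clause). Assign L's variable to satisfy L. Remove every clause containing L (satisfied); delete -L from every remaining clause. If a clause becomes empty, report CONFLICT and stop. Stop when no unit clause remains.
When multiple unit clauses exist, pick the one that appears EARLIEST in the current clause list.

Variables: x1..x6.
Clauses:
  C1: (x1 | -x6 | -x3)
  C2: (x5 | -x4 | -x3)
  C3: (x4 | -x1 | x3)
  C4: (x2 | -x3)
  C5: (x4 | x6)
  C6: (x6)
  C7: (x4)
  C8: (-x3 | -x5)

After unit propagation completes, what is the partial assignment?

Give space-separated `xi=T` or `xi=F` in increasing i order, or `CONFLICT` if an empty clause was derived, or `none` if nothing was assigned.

Answer: x4=T x6=T

Derivation:
unit clause [6] forces x6=T; simplify:
  drop -6 from [1, -6, -3] -> [1, -3]
  satisfied 2 clause(s); 6 remain; assigned so far: [6]
unit clause [4] forces x4=T; simplify:
  drop -4 from [5, -4, -3] -> [5, -3]
  satisfied 2 clause(s); 4 remain; assigned so far: [4, 6]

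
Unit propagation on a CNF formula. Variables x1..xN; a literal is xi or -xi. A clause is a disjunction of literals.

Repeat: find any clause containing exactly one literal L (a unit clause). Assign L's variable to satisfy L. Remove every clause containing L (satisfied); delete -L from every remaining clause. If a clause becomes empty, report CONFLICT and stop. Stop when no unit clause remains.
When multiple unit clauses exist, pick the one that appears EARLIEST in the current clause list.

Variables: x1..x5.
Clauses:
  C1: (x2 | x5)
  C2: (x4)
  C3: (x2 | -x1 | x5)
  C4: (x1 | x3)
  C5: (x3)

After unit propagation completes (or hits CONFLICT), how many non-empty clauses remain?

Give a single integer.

Answer: 2

Derivation:
unit clause [4] forces x4=T; simplify:
  satisfied 1 clause(s); 4 remain; assigned so far: [4]
unit clause [3] forces x3=T; simplify:
  satisfied 2 clause(s); 2 remain; assigned so far: [3, 4]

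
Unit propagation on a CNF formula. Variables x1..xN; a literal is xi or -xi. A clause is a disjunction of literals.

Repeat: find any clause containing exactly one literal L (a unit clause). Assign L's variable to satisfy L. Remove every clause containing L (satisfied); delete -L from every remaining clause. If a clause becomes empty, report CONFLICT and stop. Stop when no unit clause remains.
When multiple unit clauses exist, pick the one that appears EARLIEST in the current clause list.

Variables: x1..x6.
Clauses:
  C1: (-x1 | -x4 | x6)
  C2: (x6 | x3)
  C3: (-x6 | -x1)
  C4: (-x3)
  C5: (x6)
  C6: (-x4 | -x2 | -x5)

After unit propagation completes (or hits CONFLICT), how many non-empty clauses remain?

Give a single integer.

Answer: 1

Derivation:
unit clause [-3] forces x3=F; simplify:
  drop 3 from [6, 3] -> [6]
  satisfied 1 clause(s); 5 remain; assigned so far: [3]
unit clause [6] forces x6=T; simplify:
  drop -6 from [-6, -1] -> [-1]
  satisfied 3 clause(s); 2 remain; assigned so far: [3, 6]
unit clause [-1] forces x1=F; simplify:
  satisfied 1 clause(s); 1 remain; assigned so far: [1, 3, 6]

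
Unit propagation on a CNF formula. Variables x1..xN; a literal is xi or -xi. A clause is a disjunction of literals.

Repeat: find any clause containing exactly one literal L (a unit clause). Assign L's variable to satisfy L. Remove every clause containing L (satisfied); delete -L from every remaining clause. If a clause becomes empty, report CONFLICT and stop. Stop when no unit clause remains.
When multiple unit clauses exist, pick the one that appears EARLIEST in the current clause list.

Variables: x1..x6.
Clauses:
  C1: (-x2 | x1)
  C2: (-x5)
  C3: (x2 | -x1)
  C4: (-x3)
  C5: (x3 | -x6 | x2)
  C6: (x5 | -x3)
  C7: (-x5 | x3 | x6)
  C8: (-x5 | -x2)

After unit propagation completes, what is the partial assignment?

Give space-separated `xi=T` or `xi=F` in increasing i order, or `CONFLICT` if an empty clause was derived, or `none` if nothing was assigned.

unit clause [-5] forces x5=F; simplify:
  drop 5 from [5, -3] -> [-3]
  satisfied 3 clause(s); 5 remain; assigned so far: [5]
unit clause [-3] forces x3=F; simplify:
  drop 3 from [3, -6, 2] -> [-6, 2]
  satisfied 2 clause(s); 3 remain; assigned so far: [3, 5]

Answer: x3=F x5=F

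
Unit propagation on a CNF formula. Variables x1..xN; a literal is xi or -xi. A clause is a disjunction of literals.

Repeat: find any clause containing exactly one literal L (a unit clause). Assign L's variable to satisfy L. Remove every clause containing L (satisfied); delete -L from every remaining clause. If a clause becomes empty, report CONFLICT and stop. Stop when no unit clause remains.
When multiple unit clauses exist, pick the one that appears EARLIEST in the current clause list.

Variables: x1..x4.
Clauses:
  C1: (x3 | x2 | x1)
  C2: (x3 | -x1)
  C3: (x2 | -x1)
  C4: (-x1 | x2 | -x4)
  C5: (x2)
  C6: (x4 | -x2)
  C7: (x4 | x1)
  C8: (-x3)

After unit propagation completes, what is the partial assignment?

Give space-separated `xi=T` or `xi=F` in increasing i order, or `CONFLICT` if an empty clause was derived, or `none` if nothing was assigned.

Answer: x1=F x2=T x3=F x4=T

Derivation:
unit clause [2] forces x2=T; simplify:
  drop -2 from [4, -2] -> [4]
  satisfied 4 clause(s); 4 remain; assigned so far: [2]
unit clause [4] forces x4=T; simplify:
  satisfied 2 clause(s); 2 remain; assigned so far: [2, 4]
unit clause [-3] forces x3=F; simplify:
  drop 3 from [3, -1] -> [-1]
  satisfied 1 clause(s); 1 remain; assigned so far: [2, 3, 4]
unit clause [-1] forces x1=F; simplify:
  satisfied 1 clause(s); 0 remain; assigned so far: [1, 2, 3, 4]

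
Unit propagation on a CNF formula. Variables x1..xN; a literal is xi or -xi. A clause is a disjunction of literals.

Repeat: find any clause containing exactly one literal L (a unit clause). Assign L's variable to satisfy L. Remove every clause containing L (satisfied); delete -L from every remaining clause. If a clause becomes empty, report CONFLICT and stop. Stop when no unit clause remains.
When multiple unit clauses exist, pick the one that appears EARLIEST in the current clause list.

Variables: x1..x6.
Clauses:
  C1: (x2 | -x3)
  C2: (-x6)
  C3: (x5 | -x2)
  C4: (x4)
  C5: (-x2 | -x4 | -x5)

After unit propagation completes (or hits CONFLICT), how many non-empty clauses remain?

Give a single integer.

Answer: 3

Derivation:
unit clause [-6] forces x6=F; simplify:
  satisfied 1 clause(s); 4 remain; assigned so far: [6]
unit clause [4] forces x4=T; simplify:
  drop -4 from [-2, -4, -5] -> [-2, -5]
  satisfied 1 clause(s); 3 remain; assigned so far: [4, 6]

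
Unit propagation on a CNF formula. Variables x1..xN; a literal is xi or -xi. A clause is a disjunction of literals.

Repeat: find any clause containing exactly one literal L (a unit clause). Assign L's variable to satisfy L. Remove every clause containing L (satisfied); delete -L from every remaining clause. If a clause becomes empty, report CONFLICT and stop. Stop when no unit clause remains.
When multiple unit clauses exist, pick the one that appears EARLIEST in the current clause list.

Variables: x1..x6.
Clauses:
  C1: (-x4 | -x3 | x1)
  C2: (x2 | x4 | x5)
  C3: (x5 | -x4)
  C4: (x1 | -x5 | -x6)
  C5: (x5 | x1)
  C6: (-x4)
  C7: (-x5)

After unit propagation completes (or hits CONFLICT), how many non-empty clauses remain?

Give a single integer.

unit clause [-4] forces x4=F; simplify:
  drop 4 from [2, 4, 5] -> [2, 5]
  satisfied 3 clause(s); 4 remain; assigned so far: [4]
unit clause [-5] forces x5=F; simplify:
  drop 5 from [2, 5] -> [2]
  drop 5 from [5, 1] -> [1]
  satisfied 2 clause(s); 2 remain; assigned so far: [4, 5]
unit clause [2] forces x2=T; simplify:
  satisfied 1 clause(s); 1 remain; assigned so far: [2, 4, 5]
unit clause [1] forces x1=T; simplify:
  satisfied 1 clause(s); 0 remain; assigned so far: [1, 2, 4, 5]

Answer: 0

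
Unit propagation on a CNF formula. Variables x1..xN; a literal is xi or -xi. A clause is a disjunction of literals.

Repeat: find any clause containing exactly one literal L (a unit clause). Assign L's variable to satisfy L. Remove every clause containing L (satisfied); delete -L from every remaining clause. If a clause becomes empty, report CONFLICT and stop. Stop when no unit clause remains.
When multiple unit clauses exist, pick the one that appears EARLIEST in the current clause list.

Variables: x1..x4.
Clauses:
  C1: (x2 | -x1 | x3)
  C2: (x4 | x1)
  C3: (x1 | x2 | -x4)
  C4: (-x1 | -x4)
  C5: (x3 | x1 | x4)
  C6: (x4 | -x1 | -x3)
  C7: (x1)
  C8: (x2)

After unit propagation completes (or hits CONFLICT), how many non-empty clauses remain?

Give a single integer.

unit clause [1] forces x1=T; simplify:
  drop -1 from [2, -1, 3] -> [2, 3]
  drop -1 from [-1, -4] -> [-4]
  drop -1 from [4, -1, -3] -> [4, -3]
  satisfied 4 clause(s); 4 remain; assigned so far: [1]
unit clause [-4] forces x4=F; simplify:
  drop 4 from [4, -3] -> [-3]
  satisfied 1 clause(s); 3 remain; assigned so far: [1, 4]
unit clause [-3] forces x3=F; simplify:
  drop 3 from [2, 3] -> [2]
  satisfied 1 clause(s); 2 remain; assigned so far: [1, 3, 4]
unit clause [2] forces x2=T; simplify:
  satisfied 2 clause(s); 0 remain; assigned so far: [1, 2, 3, 4]

Answer: 0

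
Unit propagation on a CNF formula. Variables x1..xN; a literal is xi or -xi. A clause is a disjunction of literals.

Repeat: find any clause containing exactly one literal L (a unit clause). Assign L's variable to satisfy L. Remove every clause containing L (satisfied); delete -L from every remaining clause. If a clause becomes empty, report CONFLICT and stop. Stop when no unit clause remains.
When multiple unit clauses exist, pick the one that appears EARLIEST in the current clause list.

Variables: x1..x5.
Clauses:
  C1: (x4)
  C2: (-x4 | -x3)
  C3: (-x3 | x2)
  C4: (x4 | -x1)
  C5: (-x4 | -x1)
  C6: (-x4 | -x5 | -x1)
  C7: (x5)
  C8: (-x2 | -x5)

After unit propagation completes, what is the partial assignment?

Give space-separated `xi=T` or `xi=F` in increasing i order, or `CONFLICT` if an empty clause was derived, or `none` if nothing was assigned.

unit clause [4] forces x4=T; simplify:
  drop -4 from [-4, -3] -> [-3]
  drop -4 from [-4, -1] -> [-1]
  drop -4 from [-4, -5, -1] -> [-5, -1]
  satisfied 2 clause(s); 6 remain; assigned so far: [4]
unit clause [-3] forces x3=F; simplify:
  satisfied 2 clause(s); 4 remain; assigned so far: [3, 4]
unit clause [-1] forces x1=F; simplify:
  satisfied 2 clause(s); 2 remain; assigned so far: [1, 3, 4]
unit clause [5] forces x5=T; simplify:
  drop -5 from [-2, -5] -> [-2]
  satisfied 1 clause(s); 1 remain; assigned so far: [1, 3, 4, 5]
unit clause [-2] forces x2=F; simplify:
  satisfied 1 clause(s); 0 remain; assigned so far: [1, 2, 3, 4, 5]

Answer: x1=F x2=F x3=F x4=T x5=T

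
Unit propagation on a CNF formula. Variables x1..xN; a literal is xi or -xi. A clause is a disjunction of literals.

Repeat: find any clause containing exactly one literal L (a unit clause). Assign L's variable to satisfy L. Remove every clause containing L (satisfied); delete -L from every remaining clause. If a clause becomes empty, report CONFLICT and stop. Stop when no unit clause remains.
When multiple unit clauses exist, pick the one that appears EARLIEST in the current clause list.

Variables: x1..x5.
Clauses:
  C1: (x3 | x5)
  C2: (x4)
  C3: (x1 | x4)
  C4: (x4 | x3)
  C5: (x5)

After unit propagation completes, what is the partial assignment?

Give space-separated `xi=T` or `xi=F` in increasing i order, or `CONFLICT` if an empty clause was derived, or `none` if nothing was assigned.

unit clause [4] forces x4=T; simplify:
  satisfied 3 clause(s); 2 remain; assigned so far: [4]
unit clause [5] forces x5=T; simplify:
  satisfied 2 clause(s); 0 remain; assigned so far: [4, 5]

Answer: x4=T x5=T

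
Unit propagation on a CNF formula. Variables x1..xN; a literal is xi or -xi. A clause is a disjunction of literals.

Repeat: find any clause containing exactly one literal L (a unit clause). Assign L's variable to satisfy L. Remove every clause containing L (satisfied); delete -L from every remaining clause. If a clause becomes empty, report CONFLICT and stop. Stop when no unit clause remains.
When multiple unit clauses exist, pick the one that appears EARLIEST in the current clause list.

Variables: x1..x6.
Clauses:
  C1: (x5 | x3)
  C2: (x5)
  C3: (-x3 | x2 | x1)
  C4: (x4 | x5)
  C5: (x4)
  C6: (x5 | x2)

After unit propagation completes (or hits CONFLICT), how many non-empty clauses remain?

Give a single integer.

unit clause [5] forces x5=T; simplify:
  satisfied 4 clause(s); 2 remain; assigned so far: [5]
unit clause [4] forces x4=T; simplify:
  satisfied 1 clause(s); 1 remain; assigned so far: [4, 5]

Answer: 1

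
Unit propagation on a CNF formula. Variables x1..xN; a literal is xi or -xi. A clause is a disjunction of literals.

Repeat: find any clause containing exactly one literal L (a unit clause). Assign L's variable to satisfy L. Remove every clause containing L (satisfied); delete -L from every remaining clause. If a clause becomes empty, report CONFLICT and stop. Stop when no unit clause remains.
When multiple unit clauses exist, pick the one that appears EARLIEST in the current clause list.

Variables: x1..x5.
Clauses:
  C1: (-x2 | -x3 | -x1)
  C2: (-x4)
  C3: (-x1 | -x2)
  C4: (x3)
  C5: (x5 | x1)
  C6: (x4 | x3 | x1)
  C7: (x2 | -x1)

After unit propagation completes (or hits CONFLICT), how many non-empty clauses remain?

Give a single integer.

Answer: 4

Derivation:
unit clause [-4] forces x4=F; simplify:
  drop 4 from [4, 3, 1] -> [3, 1]
  satisfied 1 clause(s); 6 remain; assigned so far: [4]
unit clause [3] forces x3=T; simplify:
  drop -3 from [-2, -3, -1] -> [-2, -1]
  satisfied 2 clause(s); 4 remain; assigned so far: [3, 4]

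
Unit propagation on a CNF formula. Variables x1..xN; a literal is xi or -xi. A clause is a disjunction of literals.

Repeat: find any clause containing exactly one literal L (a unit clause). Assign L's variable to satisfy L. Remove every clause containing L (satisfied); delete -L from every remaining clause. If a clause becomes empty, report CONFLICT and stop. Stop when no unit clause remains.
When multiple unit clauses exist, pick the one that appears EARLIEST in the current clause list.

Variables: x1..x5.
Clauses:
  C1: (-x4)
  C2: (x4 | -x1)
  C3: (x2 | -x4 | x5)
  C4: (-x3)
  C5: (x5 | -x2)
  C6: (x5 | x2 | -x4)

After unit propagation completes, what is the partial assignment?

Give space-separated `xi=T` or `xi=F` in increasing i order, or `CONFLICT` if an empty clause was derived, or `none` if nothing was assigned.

Answer: x1=F x3=F x4=F

Derivation:
unit clause [-4] forces x4=F; simplify:
  drop 4 from [4, -1] -> [-1]
  satisfied 3 clause(s); 3 remain; assigned so far: [4]
unit clause [-1] forces x1=F; simplify:
  satisfied 1 clause(s); 2 remain; assigned so far: [1, 4]
unit clause [-3] forces x3=F; simplify:
  satisfied 1 clause(s); 1 remain; assigned so far: [1, 3, 4]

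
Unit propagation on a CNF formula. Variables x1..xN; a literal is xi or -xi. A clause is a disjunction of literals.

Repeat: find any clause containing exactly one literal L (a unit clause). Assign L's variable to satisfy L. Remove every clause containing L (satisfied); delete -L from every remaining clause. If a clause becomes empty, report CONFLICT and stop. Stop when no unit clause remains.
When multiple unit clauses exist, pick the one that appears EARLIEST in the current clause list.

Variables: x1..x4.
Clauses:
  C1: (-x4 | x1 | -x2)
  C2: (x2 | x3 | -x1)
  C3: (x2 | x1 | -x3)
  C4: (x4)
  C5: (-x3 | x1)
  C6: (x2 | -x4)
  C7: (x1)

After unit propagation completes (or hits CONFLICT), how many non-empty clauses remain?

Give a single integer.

unit clause [4] forces x4=T; simplify:
  drop -4 from [-4, 1, -2] -> [1, -2]
  drop -4 from [2, -4] -> [2]
  satisfied 1 clause(s); 6 remain; assigned so far: [4]
unit clause [2] forces x2=T; simplify:
  drop -2 from [1, -2] -> [1]
  satisfied 3 clause(s); 3 remain; assigned so far: [2, 4]
unit clause [1] forces x1=T; simplify:
  satisfied 3 clause(s); 0 remain; assigned so far: [1, 2, 4]

Answer: 0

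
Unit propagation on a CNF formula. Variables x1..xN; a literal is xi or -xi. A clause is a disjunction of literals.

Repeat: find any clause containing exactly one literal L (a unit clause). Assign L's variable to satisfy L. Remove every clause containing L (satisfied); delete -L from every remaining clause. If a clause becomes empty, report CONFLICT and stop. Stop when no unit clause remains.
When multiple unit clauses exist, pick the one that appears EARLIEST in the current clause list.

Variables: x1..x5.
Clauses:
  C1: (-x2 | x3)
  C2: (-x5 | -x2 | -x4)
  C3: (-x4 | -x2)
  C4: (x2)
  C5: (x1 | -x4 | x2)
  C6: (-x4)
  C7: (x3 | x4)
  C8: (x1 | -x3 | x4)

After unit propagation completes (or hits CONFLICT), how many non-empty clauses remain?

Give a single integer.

unit clause [2] forces x2=T; simplify:
  drop -2 from [-2, 3] -> [3]
  drop -2 from [-5, -2, -4] -> [-5, -4]
  drop -2 from [-4, -2] -> [-4]
  satisfied 2 clause(s); 6 remain; assigned so far: [2]
unit clause [3] forces x3=T; simplify:
  drop -3 from [1, -3, 4] -> [1, 4]
  satisfied 2 clause(s); 4 remain; assigned so far: [2, 3]
unit clause [-4] forces x4=F; simplify:
  drop 4 from [1, 4] -> [1]
  satisfied 3 clause(s); 1 remain; assigned so far: [2, 3, 4]
unit clause [1] forces x1=T; simplify:
  satisfied 1 clause(s); 0 remain; assigned so far: [1, 2, 3, 4]

Answer: 0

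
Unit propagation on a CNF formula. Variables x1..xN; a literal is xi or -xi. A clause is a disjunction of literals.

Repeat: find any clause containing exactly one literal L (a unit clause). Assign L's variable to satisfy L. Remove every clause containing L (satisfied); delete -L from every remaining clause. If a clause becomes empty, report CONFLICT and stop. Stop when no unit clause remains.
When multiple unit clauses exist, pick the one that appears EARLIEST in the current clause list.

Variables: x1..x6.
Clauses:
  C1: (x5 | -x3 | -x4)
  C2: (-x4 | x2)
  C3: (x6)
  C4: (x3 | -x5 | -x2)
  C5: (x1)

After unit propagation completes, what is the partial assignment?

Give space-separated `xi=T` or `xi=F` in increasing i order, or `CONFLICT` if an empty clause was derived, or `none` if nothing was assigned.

unit clause [6] forces x6=T; simplify:
  satisfied 1 clause(s); 4 remain; assigned so far: [6]
unit clause [1] forces x1=T; simplify:
  satisfied 1 clause(s); 3 remain; assigned so far: [1, 6]

Answer: x1=T x6=T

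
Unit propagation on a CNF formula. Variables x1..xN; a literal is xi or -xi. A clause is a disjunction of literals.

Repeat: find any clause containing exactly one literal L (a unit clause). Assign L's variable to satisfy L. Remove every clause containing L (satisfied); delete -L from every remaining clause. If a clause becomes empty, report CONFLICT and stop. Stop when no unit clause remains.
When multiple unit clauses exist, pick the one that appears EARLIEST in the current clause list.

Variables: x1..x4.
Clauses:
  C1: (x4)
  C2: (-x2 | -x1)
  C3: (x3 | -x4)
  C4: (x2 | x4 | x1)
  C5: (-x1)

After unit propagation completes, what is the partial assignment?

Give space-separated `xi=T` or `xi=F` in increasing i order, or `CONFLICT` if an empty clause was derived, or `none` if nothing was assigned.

unit clause [4] forces x4=T; simplify:
  drop -4 from [3, -4] -> [3]
  satisfied 2 clause(s); 3 remain; assigned so far: [4]
unit clause [3] forces x3=T; simplify:
  satisfied 1 clause(s); 2 remain; assigned so far: [3, 4]
unit clause [-1] forces x1=F; simplify:
  satisfied 2 clause(s); 0 remain; assigned so far: [1, 3, 4]

Answer: x1=F x3=T x4=T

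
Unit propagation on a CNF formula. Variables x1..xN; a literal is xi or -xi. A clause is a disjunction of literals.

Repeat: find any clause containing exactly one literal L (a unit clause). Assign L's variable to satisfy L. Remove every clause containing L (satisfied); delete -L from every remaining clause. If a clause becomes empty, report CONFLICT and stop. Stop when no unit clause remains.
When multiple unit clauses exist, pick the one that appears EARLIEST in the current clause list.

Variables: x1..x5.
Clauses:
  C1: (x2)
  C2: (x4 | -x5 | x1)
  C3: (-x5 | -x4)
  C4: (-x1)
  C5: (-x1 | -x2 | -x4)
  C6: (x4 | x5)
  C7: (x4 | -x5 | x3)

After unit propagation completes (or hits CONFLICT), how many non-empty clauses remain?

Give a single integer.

unit clause [2] forces x2=T; simplify:
  drop -2 from [-1, -2, -4] -> [-1, -4]
  satisfied 1 clause(s); 6 remain; assigned so far: [2]
unit clause [-1] forces x1=F; simplify:
  drop 1 from [4, -5, 1] -> [4, -5]
  satisfied 2 clause(s); 4 remain; assigned so far: [1, 2]

Answer: 4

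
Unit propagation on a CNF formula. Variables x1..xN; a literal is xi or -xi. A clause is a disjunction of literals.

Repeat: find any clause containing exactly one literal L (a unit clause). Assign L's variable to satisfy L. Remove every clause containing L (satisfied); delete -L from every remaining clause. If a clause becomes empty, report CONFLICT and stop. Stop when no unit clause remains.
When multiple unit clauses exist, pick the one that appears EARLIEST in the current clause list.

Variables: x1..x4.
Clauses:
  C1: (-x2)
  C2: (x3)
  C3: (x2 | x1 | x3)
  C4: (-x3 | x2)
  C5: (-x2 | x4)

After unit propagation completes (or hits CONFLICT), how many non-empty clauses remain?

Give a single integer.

Answer: 0

Derivation:
unit clause [-2] forces x2=F; simplify:
  drop 2 from [2, 1, 3] -> [1, 3]
  drop 2 from [-3, 2] -> [-3]
  satisfied 2 clause(s); 3 remain; assigned so far: [2]
unit clause [3] forces x3=T; simplify:
  drop -3 from [-3] -> [] (empty!)
  satisfied 2 clause(s); 1 remain; assigned so far: [2, 3]
CONFLICT (empty clause)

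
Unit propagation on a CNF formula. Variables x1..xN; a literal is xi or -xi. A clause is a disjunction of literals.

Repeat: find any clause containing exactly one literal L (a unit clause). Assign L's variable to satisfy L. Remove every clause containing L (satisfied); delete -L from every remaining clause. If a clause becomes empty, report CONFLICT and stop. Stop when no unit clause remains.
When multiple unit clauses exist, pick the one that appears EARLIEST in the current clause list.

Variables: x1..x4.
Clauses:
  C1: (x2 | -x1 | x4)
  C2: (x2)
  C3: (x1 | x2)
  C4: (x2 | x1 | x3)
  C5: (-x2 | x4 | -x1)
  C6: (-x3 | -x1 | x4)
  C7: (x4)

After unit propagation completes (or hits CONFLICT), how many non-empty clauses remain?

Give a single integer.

unit clause [2] forces x2=T; simplify:
  drop -2 from [-2, 4, -1] -> [4, -1]
  satisfied 4 clause(s); 3 remain; assigned so far: [2]
unit clause [4] forces x4=T; simplify:
  satisfied 3 clause(s); 0 remain; assigned so far: [2, 4]

Answer: 0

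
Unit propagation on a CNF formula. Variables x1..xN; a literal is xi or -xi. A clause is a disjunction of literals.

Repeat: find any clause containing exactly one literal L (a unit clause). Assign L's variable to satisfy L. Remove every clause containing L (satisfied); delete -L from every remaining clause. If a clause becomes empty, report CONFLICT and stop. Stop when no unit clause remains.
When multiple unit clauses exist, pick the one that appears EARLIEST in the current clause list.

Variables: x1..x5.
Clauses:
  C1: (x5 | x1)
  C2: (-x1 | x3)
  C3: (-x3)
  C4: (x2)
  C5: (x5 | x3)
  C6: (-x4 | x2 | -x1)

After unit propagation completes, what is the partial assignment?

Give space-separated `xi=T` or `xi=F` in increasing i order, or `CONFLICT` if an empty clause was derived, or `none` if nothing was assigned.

unit clause [-3] forces x3=F; simplify:
  drop 3 from [-1, 3] -> [-1]
  drop 3 from [5, 3] -> [5]
  satisfied 1 clause(s); 5 remain; assigned so far: [3]
unit clause [-1] forces x1=F; simplify:
  drop 1 from [5, 1] -> [5]
  satisfied 2 clause(s); 3 remain; assigned so far: [1, 3]
unit clause [5] forces x5=T; simplify:
  satisfied 2 clause(s); 1 remain; assigned so far: [1, 3, 5]
unit clause [2] forces x2=T; simplify:
  satisfied 1 clause(s); 0 remain; assigned so far: [1, 2, 3, 5]

Answer: x1=F x2=T x3=F x5=T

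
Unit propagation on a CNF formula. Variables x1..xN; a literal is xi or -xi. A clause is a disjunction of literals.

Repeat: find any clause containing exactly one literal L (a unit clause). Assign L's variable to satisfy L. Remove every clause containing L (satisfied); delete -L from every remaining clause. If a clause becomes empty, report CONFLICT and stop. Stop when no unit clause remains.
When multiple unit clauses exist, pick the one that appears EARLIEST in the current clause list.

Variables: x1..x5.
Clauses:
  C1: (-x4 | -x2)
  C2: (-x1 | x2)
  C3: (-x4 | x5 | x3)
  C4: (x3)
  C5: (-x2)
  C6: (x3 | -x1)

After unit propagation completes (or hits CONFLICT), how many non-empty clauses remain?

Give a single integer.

Answer: 0

Derivation:
unit clause [3] forces x3=T; simplify:
  satisfied 3 clause(s); 3 remain; assigned so far: [3]
unit clause [-2] forces x2=F; simplify:
  drop 2 from [-1, 2] -> [-1]
  satisfied 2 clause(s); 1 remain; assigned so far: [2, 3]
unit clause [-1] forces x1=F; simplify:
  satisfied 1 clause(s); 0 remain; assigned so far: [1, 2, 3]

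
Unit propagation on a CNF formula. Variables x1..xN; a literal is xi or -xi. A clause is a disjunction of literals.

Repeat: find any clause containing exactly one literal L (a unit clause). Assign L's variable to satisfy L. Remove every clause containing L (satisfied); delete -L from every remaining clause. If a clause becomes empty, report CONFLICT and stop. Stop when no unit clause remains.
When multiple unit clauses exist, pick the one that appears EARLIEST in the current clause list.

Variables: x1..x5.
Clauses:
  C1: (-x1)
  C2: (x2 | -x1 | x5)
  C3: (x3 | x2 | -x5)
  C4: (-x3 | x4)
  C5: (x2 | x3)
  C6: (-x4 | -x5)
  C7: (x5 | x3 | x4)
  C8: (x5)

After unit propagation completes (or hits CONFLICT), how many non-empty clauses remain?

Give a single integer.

Answer: 0

Derivation:
unit clause [-1] forces x1=F; simplify:
  satisfied 2 clause(s); 6 remain; assigned so far: [1]
unit clause [5] forces x5=T; simplify:
  drop -5 from [3, 2, -5] -> [3, 2]
  drop -5 from [-4, -5] -> [-4]
  satisfied 2 clause(s); 4 remain; assigned so far: [1, 5]
unit clause [-4] forces x4=F; simplify:
  drop 4 from [-3, 4] -> [-3]
  satisfied 1 clause(s); 3 remain; assigned so far: [1, 4, 5]
unit clause [-3] forces x3=F; simplify:
  drop 3 from [3, 2] -> [2]
  drop 3 from [2, 3] -> [2]
  satisfied 1 clause(s); 2 remain; assigned so far: [1, 3, 4, 5]
unit clause [2] forces x2=T; simplify:
  satisfied 2 clause(s); 0 remain; assigned so far: [1, 2, 3, 4, 5]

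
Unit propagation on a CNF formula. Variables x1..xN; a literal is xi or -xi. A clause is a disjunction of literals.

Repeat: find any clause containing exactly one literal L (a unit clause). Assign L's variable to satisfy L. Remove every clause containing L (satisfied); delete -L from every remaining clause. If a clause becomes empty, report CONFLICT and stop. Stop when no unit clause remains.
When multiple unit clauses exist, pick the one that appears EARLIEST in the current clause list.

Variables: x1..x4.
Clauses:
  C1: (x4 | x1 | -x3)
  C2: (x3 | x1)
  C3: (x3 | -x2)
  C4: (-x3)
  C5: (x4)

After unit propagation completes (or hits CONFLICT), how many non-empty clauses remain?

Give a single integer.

unit clause [-3] forces x3=F; simplify:
  drop 3 from [3, 1] -> [1]
  drop 3 from [3, -2] -> [-2]
  satisfied 2 clause(s); 3 remain; assigned so far: [3]
unit clause [1] forces x1=T; simplify:
  satisfied 1 clause(s); 2 remain; assigned so far: [1, 3]
unit clause [-2] forces x2=F; simplify:
  satisfied 1 clause(s); 1 remain; assigned so far: [1, 2, 3]
unit clause [4] forces x4=T; simplify:
  satisfied 1 clause(s); 0 remain; assigned so far: [1, 2, 3, 4]

Answer: 0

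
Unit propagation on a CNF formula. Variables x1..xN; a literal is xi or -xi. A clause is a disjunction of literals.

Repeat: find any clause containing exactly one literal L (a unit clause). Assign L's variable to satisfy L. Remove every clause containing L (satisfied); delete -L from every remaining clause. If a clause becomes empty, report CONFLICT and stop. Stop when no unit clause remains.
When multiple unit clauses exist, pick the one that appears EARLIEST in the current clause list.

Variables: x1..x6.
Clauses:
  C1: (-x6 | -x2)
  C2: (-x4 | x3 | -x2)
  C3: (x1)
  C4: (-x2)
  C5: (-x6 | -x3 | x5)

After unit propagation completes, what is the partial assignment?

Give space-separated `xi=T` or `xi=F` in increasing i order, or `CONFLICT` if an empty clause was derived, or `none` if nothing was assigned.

unit clause [1] forces x1=T; simplify:
  satisfied 1 clause(s); 4 remain; assigned so far: [1]
unit clause [-2] forces x2=F; simplify:
  satisfied 3 clause(s); 1 remain; assigned so far: [1, 2]

Answer: x1=T x2=F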